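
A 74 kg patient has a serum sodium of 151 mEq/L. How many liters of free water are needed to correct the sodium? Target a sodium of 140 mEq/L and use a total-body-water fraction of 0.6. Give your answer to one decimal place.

3.5 L

TBW = 0.6 · 74 = 44.4 L
Free water deficit = TBW · (Na/140 − 1)
= 44.4 · (151/140 − 1)
= 44.4 · 0.0786
= 3.49 L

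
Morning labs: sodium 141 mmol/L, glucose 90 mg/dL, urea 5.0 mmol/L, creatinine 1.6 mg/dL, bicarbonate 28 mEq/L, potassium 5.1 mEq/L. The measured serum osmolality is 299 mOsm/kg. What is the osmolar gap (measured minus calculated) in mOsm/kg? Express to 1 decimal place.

7.0 mOsm/kg

Calculated osmolality = 2·Na + glucose/18 + urea
= 2·141 + 90/18 + 5
= 282 + 5 + 5
= 292 mOsm/kg ≈ 292.0 mOsm/kg
Osmolar gap = measured − calculated = 299 − 292.0 = 7.0 mOsm/kg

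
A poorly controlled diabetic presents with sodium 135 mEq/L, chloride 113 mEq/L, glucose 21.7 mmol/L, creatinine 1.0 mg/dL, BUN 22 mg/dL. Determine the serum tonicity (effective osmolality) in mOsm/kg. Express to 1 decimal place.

Effective osmolality excludes urea (freely permeant across cell membranes):
2·Na + glucose
= 2·135 + 21.7
= 270 + 21.7
= 291.7 mOsm/kg

291.7 mOsm/kg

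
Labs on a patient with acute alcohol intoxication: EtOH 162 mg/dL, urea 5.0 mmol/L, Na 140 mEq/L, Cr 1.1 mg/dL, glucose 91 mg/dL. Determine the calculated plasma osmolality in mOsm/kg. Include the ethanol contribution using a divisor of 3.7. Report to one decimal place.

Calculated osmolality = 2·Na + glucose/18 + urea + ethanol/3.7
= 2·140 + 91/18 + 5 + 162/3.7
= 280 + 5.06 + 5 + 43.78
= 333.84 mOsm/kg

333.8 mOsm/kg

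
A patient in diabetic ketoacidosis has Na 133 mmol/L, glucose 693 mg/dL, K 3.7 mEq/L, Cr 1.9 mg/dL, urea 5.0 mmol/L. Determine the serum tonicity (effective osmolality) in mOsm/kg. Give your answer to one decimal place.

Effective osmolality excludes urea (freely permeant across cell membranes):
2·Na + glucose/18
= 2·133 + 693/18
= 266 + 38.5
= 304.5 mOsm/kg

304.5 mOsm/kg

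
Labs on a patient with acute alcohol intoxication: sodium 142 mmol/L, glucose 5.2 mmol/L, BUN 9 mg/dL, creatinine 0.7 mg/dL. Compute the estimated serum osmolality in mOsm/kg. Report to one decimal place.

292.4 mOsm/kg

Calculated osmolality = 2·Na + glucose + BUN/2.8
= 2·142 + 5.2 + 9/2.8
= 284 + 5.20 + 3.21
= 292.41 mOsm/kg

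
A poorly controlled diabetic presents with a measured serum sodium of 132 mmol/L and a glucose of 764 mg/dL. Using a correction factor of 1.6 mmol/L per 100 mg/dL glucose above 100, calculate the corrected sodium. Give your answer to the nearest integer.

Corrected Na = measured Na + 1.6 · (glucose − 100)/100
= 132 + 1.6 · (764 − 100)/100
= 132 + 10.6
= 142.6 mmol/L

143 mmol/L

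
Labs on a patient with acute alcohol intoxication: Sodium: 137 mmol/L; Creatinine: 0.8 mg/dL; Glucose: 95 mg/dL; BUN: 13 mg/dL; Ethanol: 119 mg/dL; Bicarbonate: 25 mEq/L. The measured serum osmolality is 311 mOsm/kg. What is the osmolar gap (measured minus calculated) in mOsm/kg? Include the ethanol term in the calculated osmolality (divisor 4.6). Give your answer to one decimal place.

Calculated osmolality = 2·Na + glucose/18 + BUN/2.8 + ethanol/4.6
= 2·137 + 95/18 + 13/2.8 + 119/4.6
= 274 + 5.28 + 4.64 + 25.87
= 309.79 mOsm/kg ≈ 309.8 mOsm/kg
Osmolar gap = measured − calculated = 311 − 309.8 = 1.2 mOsm/kg

1.2 mOsm/kg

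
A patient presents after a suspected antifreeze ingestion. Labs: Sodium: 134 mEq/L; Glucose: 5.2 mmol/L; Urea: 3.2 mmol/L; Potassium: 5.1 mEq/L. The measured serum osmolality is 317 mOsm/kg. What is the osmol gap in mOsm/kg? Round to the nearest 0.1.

40.6 mOsm/kg

Calculated osmolality = 2·Na + glucose + urea
= 2·134 + 5.2 + 3.2
= 268 + 5.20 + 3.20
= 276.4 mOsm/kg ≈ 276.4 mOsm/kg
Osmolar gap = measured − calculated = 317 − 276.4 = 40.6 mOsm/kg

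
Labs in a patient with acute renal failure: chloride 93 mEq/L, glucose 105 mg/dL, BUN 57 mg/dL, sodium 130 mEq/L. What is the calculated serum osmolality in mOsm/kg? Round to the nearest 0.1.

286.2 mOsm/kg

Calculated osmolality = 2·Na + glucose/18 + BUN/2.8
= 2·130 + 105/18 + 57/2.8
= 260 + 5.83 + 20.36
= 286.19 mOsm/kg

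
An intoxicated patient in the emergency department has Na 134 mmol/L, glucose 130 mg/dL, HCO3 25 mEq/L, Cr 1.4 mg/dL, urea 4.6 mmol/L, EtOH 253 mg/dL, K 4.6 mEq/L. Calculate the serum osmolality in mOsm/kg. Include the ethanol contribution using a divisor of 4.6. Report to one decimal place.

Calculated osmolality = 2·Na + glucose/18 + urea + ethanol/4.6
= 2·134 + 130/18 + 4.6 + 253/4.6
= 268 + 7.22 + 4.60 + 55
= 334.82 mOsm/kg

334.8 mOsm/kg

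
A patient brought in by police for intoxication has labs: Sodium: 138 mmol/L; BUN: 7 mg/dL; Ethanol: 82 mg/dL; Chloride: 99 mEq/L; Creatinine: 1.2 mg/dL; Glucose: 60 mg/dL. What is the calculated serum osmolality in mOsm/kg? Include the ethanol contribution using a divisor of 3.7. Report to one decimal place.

304.0 mOsm/kg

Calculated osmolality = 2·Na + glucose/18 + BUN/2.8 + ethanol/3.7
= 2·138 + 60/18 + 7/2.8 + 82/3.7
= 276 + 3.33 + 2.50 + 22.16
= 303.99 mOsm/kg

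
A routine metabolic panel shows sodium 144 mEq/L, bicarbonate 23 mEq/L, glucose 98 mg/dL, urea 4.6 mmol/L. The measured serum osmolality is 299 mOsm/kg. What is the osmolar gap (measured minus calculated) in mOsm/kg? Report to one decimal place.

1.0 mOsm/kg

Calculated osmolality = 2·Na + glucose/18 + urea
= 2·144 + 98/18 + 4.6
= 288 + 5.44 + 4.60
= 298.04 mOsm/kg ≈ 298.0 mOsm/kg
Osmolar gap = measured − calculated = 299 − 298.0 = 1.0 mOsm/kg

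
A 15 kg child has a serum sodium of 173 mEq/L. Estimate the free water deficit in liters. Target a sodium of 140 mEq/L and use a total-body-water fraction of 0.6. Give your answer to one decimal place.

TBW = 0.6 · 15 = 9 L
Free water deficit = TBW · (Na/140 − 1)
= 9 · (173/140 − 1)
= 9 · 0.2357
= 2.12 L

2.1 L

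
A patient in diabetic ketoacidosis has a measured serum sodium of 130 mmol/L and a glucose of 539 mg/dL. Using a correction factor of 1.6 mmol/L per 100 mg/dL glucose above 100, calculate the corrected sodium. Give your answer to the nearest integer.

Corrected Na = measured Na + 1.6 · (glucose − 100)/100
= 130 + 1.6 · (539 − 100)/100
= 130 + 7
= 137 mmol/L

137 mmol/L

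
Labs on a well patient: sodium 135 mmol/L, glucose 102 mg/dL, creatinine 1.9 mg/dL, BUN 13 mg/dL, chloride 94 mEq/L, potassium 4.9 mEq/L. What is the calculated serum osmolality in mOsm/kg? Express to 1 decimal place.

280.3 mOsm/kg

Calculated osmolality = 2·Na + glucose/18 + BUN/2.8
= 2·135 + 102/18 + 13/2.8
= 270 + 5.67 + 4.64
= 280.31 mOsm/kg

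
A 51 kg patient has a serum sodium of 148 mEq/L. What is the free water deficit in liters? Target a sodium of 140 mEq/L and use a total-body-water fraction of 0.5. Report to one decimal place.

1.5 L

TBW = 0.5 · 51 = 25.5 L
Free water deficit = TBW · (Na/140 − 1)
= 25.5 · (148/140 − 1)
= 25.5 · 0.0571
= 1.46 L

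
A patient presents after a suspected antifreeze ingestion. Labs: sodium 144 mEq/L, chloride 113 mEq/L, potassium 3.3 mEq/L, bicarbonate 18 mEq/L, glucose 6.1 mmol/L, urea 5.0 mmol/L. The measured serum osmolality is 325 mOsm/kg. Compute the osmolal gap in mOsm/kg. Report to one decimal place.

25.9 mOsm/kg

Calculated osmolality = 2·Na + glucose + urea
= 2·144 + 6.1 + 5
= 288 + 6.10 + 5
= 299.1 mOsm/kg ≈ 299.1 mOsm/kg
Osmolar gap = measured − calculated = 325 − 299.1 = 25.9 mOsm/kg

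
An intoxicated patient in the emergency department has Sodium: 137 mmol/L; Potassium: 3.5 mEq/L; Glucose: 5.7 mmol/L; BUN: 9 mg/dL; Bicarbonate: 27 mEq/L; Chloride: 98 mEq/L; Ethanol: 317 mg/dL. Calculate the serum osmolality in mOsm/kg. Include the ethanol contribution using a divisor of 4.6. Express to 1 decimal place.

Calculated osmolality = 2·Na + glucose + BUN/2.8 + ethanol/4.6
= 2·137 + 5.7 + 9/2.8 + 317/4.6
= 274 + 5.70 + 3.21 + 68.91
= 351.82 mOsm/kg

351.8 mOsm/kg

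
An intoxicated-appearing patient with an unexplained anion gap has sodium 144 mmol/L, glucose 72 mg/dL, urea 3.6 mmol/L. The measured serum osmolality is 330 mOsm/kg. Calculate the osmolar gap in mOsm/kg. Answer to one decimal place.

Calculated osmolality = 2·Na + glucose/18 + urea
= 2·144 + 72/18 + 3.6
= 288 + 4 + 3.60
= 295.6 mOsm/kg ≈ 295.6 mOsm/kg
Osmolar gap = measured − calculated = 330 − 295.6 = 34.4 mOsm/kg

34.4 mOsm/kg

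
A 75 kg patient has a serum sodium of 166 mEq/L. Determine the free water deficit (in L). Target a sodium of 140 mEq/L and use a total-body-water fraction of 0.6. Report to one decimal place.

8.4 L

TBW = 0.6 · 75 = 45 L
Free water deficit = TBW · (Na/140 − 1)
= 45 · (166/140 − 1)
= 45 · 0.1857
= 8.36 L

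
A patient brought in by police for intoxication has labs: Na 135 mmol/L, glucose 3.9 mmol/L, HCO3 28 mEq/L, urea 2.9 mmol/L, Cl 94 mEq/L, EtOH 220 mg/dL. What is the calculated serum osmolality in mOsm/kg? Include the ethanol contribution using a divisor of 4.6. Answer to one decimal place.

Calculated osmolality = 2·Na + glucose + urea + ethanol/4.6
= 2·135 + 3.9 + 2.9 + 220/4.6
= 270 + 3.90 + 2.90 + 47.83
= 324.63 mOsm/kg

324.6 mOsm/kg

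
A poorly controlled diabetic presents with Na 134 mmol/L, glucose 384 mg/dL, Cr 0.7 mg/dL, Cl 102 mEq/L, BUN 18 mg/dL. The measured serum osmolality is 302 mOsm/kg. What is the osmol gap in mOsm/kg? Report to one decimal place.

6.2 mOsm/kg

Calculated osmolality = 2·Na + glucose/18 + BUN/2.8
= 2·134 + 384/18 + 18/2.8
= 268 + 21.33 + 6.43
= 295.76 mOsm/kg ≈ 295.8 mOsm/kg
Osmolar gap = measured − calculated = 302 − 295.8 = 6.2 mOsm/kg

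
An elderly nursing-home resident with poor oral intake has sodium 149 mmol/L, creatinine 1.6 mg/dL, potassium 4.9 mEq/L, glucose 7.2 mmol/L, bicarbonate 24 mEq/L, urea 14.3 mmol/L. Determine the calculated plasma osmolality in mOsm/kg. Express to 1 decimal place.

319.5 mOsm/kg

Calculated osmolality = 2·Na + glucose + urea
= 2·149 + 7.2 + 14.3
= 298 + 7.20 + 14.30
= 319.5 mOsm/kg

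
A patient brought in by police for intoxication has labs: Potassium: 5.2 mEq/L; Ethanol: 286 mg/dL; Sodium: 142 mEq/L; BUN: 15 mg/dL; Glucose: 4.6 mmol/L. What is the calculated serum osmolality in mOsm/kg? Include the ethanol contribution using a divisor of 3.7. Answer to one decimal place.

Calculated osmolality = 2·Na + glucose + BUN/2.8 + ethanol/3.7
= 2·142 + 4.6 + 15/2.8 + 286/3.7
= 284 + 4.60 + 5.36 + 77.30
= 371.26 mOsm/kg

371.3 mOsm/kg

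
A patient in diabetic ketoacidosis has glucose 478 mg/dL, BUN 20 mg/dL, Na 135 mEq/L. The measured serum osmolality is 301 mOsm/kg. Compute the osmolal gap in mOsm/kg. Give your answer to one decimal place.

Calculated osmolality = 2·Na + glucose/18 + BUN/2.8
= 2·135 + 478/18 + 20/2.8
= 270 + 26.56 + 7.14
= 303.7 mOsm/kg ≈ 303.7 mOsm/kg
Osmolar gap = measured − calculated = 301 − 303.7 = -2.7 mOsm/kg

-2.7 mOsm/kg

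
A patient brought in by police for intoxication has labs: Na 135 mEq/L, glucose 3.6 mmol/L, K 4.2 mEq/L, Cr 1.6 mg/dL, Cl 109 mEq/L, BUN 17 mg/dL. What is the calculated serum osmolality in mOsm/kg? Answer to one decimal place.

279.7 mOsm/kg

Calculated osmolality = 2·Na + glucose + BUN/2.8
= 2·135 + 3.6 + 17/2.8
= 270 + 3.60 + 6.07
= 279.67 mOsm/kg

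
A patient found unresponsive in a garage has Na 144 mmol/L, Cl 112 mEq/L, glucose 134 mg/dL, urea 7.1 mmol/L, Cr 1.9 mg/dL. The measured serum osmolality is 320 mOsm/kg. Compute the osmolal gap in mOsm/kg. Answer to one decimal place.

Calculated osmolality = 2·Na + glucose/18 + urea
= 2·144 + 134/18 + 7.1
= 288 + 7.44 + 7.10
= 302.54 mOsm/kg ≈ 302.5 mOsm/kg
Osmolar gap = measured − calculated = 320 − 302.5 = 17.5 mOsm/kg

17.5 mOsm/kg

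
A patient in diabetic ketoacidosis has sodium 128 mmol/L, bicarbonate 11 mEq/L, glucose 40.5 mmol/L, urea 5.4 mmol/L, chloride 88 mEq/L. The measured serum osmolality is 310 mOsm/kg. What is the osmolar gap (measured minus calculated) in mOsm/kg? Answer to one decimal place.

8.1 mOsm/kg

Calculated osmolality = 2·Na + glucose + urea
= 2·128 + 40.5 + 5.4
= 256 + 40.50 + 5.40
= 301.9 mOsm/kg ≈ 301.9 mOsm/kg
Osmolar gap = measured − calculated = 310 − 301.9 = 8.1 mOsm/kg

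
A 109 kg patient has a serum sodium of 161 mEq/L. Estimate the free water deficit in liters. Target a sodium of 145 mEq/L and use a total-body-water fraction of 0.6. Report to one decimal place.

7.2 L

TBW = 0.6 · 109 = 65.4 L
Free water deficit = TBW · (Na/145 − 1)
= 65.4 · (161/145 − 1)
= 65.4 · 0.1103
= 7.21 L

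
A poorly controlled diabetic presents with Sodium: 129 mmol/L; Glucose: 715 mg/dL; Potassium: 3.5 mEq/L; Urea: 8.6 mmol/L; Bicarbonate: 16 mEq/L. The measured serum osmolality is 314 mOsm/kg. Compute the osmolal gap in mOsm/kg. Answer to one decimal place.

Calculated osmolality = 2·Na + glucose/18 + urea
= 2·129 + 715/18 + 8.6
= 258 + 39.72 + 8.60
= 306.32 mOsm/kg ≈ 306.3 mOsm/kg
Osmolar gap = measured − calculated = 314 − 306.3 = 7.7 mOsm/kg

7.7 mOsm/kg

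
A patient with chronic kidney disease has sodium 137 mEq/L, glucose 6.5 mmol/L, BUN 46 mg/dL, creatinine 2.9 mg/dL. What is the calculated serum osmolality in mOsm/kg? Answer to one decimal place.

296.9 mOsm/kg

Calculated osmolality = 2·Na + glucose + BUN/2.8
= 2·137 + 6.5 + 46/2.8
= 274 + 6.50 + 16.43
= 296.93 mOsm/kg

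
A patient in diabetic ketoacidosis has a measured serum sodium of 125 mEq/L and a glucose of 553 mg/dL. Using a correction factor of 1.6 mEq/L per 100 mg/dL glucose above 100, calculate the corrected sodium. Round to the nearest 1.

132 mEq/L

Corrected Na = measured Na + 1.6 · (glucose − 100)/100
= 125 + 1.6 · (553 − 100)/100
= 125 + 7.2
= 132.2 mEq/L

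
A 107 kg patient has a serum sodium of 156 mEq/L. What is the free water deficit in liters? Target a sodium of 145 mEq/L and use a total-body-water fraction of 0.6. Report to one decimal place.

TBW = 0.6 · 107 = 64.2 L
Free water deficit = TBW · (Na/145 − 1)
= 64.2 · (156/145 − 1)
= 64.2 · 0.0759
= 4.87 L

4.9 L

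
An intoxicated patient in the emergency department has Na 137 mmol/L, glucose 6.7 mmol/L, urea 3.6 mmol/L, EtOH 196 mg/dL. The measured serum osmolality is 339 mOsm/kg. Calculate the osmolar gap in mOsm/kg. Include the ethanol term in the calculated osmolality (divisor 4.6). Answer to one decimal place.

Calculated osmolality = 2·Na + glucose + urea + ethanol/4.6
= 2·137 + 6.7 + 3.6 + 196/4.6
= 274 + 6.70 + 3.60 + 42.61
= 326.91 mOsm/kg ≈ 326.9 mOsm/kg
Osmolar gap = measured − calculated = 339 − 326.9 = 12.1 mOsm/kg

12.1 mOsm/kg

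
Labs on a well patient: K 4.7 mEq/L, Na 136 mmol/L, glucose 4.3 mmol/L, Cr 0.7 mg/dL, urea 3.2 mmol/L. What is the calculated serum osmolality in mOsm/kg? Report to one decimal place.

279.5 mOsm/kg

Calculated osmolality = 2·Na + glucose + urea
= 2·136 + 4.3 + 3.2
= 272 + 4.30 + 3.20
= 279.5 mOsm/kg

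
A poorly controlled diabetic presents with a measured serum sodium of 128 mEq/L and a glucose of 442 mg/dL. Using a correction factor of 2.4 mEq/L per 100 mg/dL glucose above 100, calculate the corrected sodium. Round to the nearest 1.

136 mEq/L

Corrected Na = measured Na + 2.4 · (glucose − 100)/100
= 128 + 2.4 · (442 − 100)/100
= 128 + 8.2
= 136.2 mEq/L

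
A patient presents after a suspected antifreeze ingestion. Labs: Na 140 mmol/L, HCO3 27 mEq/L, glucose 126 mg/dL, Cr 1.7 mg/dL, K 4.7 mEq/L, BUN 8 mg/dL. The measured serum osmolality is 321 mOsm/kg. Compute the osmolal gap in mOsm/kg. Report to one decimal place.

Calculated osmolality = 2·Na + glucose/18 + BUN/2.8
= 2·140 + 126/18 + 8/2.8
= 280 + 7 + 2.86
= 289.86 mOsm/kg ≈ 289.9 mOsm/kg
Osmolar gap = measured − calculated = 321 − 289.9 = 31.1 mOsm/kg

31.1 mOsm/kg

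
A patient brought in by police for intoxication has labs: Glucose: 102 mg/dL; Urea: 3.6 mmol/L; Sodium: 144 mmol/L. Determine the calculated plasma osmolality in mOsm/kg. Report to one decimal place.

Calculated osmolality = 2·Na + glucose/18 + urea
= 2·144 + 102/18 + 3.6
= 288 + 5.67 + 3.60
= 297.27 mOsm/kg

297.3 mOsm/kg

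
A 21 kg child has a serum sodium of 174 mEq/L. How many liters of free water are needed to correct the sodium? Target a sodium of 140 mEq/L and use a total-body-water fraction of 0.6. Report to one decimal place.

TBW = 0.6 · 21 = 12.6 L
Free water deficit = TBW · (Na/140 − 1)
= 12.6 · (174/140 − 1)
= 12.6 · 0.2429
= 3.06 L

3.1 L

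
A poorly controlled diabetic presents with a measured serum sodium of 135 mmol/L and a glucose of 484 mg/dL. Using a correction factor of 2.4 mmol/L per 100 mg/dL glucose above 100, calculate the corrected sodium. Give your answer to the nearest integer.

Corrected Na = measured Na + 2.4 · (glucose − 100)/100
= 135 + 2.4 · (484 − 100)/100
= 135 + 9.2
= 144.2 mmol/L

144 mmol/L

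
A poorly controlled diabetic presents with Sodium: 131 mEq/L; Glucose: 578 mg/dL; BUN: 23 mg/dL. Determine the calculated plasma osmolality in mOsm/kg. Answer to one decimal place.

Calculated osmolality = 2·Na + glucose/18 + BUN/2.8
= 2·131 + 578/18 + 23/2.8
= 262 + 32.11 + 8.21
= 302.32 mOsm/kg

302.3 mOsm/kg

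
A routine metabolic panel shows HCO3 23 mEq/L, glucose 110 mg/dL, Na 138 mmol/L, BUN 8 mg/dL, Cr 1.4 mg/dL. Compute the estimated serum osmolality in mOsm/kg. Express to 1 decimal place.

Calculated osmolality = 2·Na + glucose/18 + BUN/2.8
= 2·138 + 110/18 + 8/2.8
= 276 + 6.11 + 2.86
= 284.97 mOsm/kg

285.0 mOsm/kg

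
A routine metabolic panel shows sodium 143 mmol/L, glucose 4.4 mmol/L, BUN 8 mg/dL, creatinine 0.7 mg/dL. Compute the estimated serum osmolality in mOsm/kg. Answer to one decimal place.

293.3 mOsm/kg

Calculated osmolality = 2·Na + glucose + BUN/2.8
= 2·143 + 4.4 + 8/2.8
= 286 + 4.40 + 2.86
= 293.26 mOsm/kg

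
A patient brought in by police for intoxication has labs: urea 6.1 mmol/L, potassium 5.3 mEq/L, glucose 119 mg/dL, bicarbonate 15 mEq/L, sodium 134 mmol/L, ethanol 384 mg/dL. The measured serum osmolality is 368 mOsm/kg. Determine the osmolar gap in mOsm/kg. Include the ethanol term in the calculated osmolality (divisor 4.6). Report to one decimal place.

Calculated osmolality = 2·Na + glucose/18 + urea + ethanol/4.6
= 2·134 + 119/18 + 6.1 + 384/4.6
= 268 + 6.61 + 6.10 + 83.48
= 364.19 mOsm/kg ≈ 364.2 mOsm/kg
Osmolar gap = measured − calculated = 368 − 364.2 = 3.8 mOsm/kg

3.8 mOsm/kg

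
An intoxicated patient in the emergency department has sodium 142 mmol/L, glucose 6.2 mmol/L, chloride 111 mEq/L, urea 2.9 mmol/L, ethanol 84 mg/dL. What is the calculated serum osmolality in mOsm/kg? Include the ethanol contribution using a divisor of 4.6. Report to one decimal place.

311.4 mOsm/kg

Calculated osmolality = 2·Na + glucose + urea + ethanol/4.6
= 2·142 + 6.2 + 2.9 + 84/4.6
= 284 + 6.20 + 2.90 + 18.26
= 311.36 mOsm/kg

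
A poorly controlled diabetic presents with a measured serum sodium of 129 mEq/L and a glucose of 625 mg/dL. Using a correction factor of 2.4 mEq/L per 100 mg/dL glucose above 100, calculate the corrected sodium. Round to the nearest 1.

Corrected Na = measured Na + 2.4 · (glucose − 100)/100
= 129 + 2.4 · (625 − 100)/100
= 129 + 12.6
= 141.6 mEq/L

142 mEq/L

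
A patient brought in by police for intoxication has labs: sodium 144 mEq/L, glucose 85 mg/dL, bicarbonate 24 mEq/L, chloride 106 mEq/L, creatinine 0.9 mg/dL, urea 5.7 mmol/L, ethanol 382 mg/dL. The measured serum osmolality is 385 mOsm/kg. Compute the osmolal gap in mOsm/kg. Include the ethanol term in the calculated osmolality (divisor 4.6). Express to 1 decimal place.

3.5 mOsm/kg

Calculated osmolality = 2·Na + glucose/18 + urea + ethanol/4.6
= 2·144 + 85/18 + 5.7 + 382/4.6
= 288 + 4.72 + 5.70 + 83.04
= 381.46 mOsm/kg ≈ 381.5 mOsm/kg
Osmolar gap = measured − calculated = 385 − 381.5 = 3.5 mOsm/kg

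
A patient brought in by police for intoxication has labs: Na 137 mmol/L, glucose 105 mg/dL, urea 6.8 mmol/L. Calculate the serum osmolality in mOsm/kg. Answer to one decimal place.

Calculated osmolality = 2·Na + glucose/18 + urea
= 2·137 + 105/18 + 6.8
= 274 + 5.83 + 6.80
= 286.63 mOsm/kg

286.6 mOsm/kg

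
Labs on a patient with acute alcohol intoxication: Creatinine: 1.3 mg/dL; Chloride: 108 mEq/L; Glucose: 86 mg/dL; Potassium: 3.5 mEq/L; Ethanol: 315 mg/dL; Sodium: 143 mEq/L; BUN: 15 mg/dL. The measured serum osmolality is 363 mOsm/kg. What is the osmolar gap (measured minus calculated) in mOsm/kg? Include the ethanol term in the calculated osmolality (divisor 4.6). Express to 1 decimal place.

Calculated osmolality = 2·Na + glucose/18 + BUN/2.8 + ethanol/4.6
= 2·143 + 86/18 + 15/2.8 + 315/4.6
= 286 + 4.78 + 5.36 + 68.48
= 364.62 mOsm/kg ≈ 364.6 mOsm/kg
Osmolar gap = measured − calculated = 363 − 364.6 = -1.6 mOsm/kg

-1.6 mOsm/kg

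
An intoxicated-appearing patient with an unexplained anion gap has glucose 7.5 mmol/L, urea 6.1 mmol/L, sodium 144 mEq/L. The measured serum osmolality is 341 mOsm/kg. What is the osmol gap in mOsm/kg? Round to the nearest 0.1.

39.4 mOsm/kg

Calculated osmolality = 2·Na + glucose + urea
= 2·144 + 7.5 + 6.1
= 288 + 7.50 + 6.10
= 301.6 mOsm/kg ≈ 301.6 mOsm/kg
Osmolar gap = measured − calculated = 341 − 301.6 = 39.4 mOsm/kg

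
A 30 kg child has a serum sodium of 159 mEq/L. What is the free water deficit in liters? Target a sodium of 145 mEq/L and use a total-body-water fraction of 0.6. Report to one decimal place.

1.7 L

TBW = 0.6 · 30 = 18 L
Free water deficit = TBW · (Na/145 − 1)
= 18 · (159/145 − 1)
= 18 · 0.0966
= 1.74 L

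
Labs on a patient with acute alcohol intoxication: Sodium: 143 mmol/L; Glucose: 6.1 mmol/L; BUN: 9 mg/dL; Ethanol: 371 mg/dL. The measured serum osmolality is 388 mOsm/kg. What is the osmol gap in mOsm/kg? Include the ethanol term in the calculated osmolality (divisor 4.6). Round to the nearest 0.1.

Calculated osmolality = 2·Na + glucose + BUN/2.8 + ethanol/4.6
= 2·143 + 6.1 + 9/2.8 + 371/4.6
= 286 + 6.10 + 3.21 + 80.65
= 375.96 mOsm/kg ≈ 376.0 mOsm/kg
Osmolar gap = measured − calculated = 388 − 376.0 = 12.0 mOsm/kg

12.0 mOsm/kg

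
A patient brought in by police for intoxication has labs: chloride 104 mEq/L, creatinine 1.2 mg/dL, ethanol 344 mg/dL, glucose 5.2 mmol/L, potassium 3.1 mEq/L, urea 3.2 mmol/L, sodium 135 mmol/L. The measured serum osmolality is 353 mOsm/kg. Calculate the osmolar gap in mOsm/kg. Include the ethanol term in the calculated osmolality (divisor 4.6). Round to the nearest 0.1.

Calculated osmolality = 2·Na + glucose + urea + ethanol/4.6
= 2·135 + 5.2 + 3.2 + 344/4.6
= 270 + 5.20 + 3.20 + 74.78
= 353.18 mOsm/kg ≈ 353.2 mOsm/kg
Osmolar gap = measured − calculated = 353 − 353.2 = -0.2 mOsm/kg

-0.2 mOsm/kg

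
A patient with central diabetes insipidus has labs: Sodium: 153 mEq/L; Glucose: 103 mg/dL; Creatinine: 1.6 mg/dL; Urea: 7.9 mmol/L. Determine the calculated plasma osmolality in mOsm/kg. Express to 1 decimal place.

Calculated osmolality = 2·Na + glucose/18 + urea
= 2·153 + 103/18 + 7.9
= 306 + 5.72 + 7.90
= 319.62 mOsm/kg

319.6 mOsm/kg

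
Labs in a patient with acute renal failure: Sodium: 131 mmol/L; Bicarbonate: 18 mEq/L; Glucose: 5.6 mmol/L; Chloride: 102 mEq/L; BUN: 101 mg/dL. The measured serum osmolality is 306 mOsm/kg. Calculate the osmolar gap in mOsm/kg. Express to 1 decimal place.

Calculated osmolality = 2·Na + glucose + BUN/2.8
= 2·131 + 5.6 + 101/2.8
= 262 + 5.60 + 36.07
= 303.67 mOsm/kg ≈ 303.7 mOsm/kg
Osmolar gap = measured − calculated = 306 − 303.7 = 2.3 mOsm/kg

2.3 mOsm/kg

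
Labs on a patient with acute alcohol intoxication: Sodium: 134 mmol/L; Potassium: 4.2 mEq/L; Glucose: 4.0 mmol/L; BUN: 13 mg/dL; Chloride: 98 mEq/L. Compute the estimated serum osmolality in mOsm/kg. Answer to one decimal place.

Calculated osmolality = 2·Na + glucose + BUN/2.8
= 2·134 + 4 + 13/2.8
= 268 + 4 + 4.64
= 276.64 mOsm/kg

276.6 mOsm/kg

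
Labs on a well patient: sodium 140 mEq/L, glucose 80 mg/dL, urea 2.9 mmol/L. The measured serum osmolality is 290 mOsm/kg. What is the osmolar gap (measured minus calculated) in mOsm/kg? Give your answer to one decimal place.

2.7 mOsm/kg

Calculated osmolality = 2·Na + glucose/18 + urea
= 2·140 + 80/18 + 2.9
= 280 + 4.44 + 2.90
= 287.34 mOsm/kg ≈ 287.3 mOsm/kg
Osmolar gap = measured − calculated = 290 − 287.3 = 2.7 mOsm/kg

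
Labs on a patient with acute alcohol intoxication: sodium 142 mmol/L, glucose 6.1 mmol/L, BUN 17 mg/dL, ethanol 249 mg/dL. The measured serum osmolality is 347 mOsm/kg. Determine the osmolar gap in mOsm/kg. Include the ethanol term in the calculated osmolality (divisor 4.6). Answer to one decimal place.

-3.3 mOsm/kg

Calculated osmolality = 2·Na + glucose + BUN/2.8 + ethanol/4.6
= 2·142 + 6.1 + 17/2.8 + 249/4.6
= 284 + 6.10 + 6.07 + 54.13
= 350.3 mOsm/kg ≈ 350.3 mOsm/kg
Osmolar gap = measured − calculated = 347 − 350.3 = -3.3 mOsm/kg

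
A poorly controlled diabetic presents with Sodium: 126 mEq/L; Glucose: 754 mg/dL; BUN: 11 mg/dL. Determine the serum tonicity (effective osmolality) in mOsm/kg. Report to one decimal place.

293.9 mOsm/kg

Effective osmolality excludes urea (freely permeant across cell membranes):
2·Na + glucose/18
= 2·126 + 754/18
= 252 + 41.89
= 293.89 mOsm/kg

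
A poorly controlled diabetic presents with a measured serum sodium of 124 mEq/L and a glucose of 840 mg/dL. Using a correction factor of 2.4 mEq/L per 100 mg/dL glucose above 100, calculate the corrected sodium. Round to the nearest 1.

Corrected Na = measured Na + 2.4 · (glucose − 100)/100
= 124 + 2.4 · (840 − 100)/100
= 124 + 17.8
= 141.8 mEq/L

142 mEq/L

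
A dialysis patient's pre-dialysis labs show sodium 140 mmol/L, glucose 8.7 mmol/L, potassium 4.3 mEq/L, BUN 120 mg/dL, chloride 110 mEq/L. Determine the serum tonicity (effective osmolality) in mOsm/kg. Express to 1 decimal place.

288.7 mOsm/kg

Effective osmolality excludes urea (freely permeant across cell membranes):
2·Na + glucose
= 2·140 + 8.7
= 280 + 8.7
= 288.7 mOsm/kg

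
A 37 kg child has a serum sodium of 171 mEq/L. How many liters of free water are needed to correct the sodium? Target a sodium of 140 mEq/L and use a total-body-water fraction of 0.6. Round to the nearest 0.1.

4.9 L

TBW = 0.6 · 37 = 22.2 L
Free water deficit = TBW · (Na/140 − 1)
= 22.2 · (171/140 − 1)
= 22.2 · 0.2214
= 4.92 L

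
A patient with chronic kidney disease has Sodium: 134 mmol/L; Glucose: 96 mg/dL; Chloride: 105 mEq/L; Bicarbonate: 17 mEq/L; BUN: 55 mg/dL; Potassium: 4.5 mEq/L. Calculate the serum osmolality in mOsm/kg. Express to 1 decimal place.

293.0 mOsm/kg

Calculated osmolality = 2·Na + glucose/18 + BUN/2.8
= 2·134 + 96/18 + 55/2.8
= 268 + 5.33 + 19.64
= 292.97 mOsm/kg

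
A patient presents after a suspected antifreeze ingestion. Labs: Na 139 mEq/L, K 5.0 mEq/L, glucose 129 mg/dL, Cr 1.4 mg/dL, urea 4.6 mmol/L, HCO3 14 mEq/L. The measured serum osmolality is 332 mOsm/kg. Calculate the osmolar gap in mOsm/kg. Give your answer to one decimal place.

Calculated osmolality = 2·Na + glucose/18 + urea
= 2·139 + 129/18 + 4.6
= 278 + 7.17 + 4.60
= 289.77 mOsm/kg ≈ 289.8 mOsm/kg
Osmolar gap = measured − calculated = 332 − 289.8 = 42.2 mOsm/kg

42.2 mOsm/kg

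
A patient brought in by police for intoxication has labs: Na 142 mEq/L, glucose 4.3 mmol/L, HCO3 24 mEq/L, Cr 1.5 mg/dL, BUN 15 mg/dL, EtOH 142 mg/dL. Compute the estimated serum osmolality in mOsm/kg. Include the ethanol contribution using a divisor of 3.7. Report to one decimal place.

332.0 mOsm/kg

Calculated osmolality = 2·Na + glucose + BUN/2.8 + ethanol/3.7
= 2·142 + 4.3 + 15/2.8 + 142/3.7
= 284 + 4.30 + 5.36 + 38.38
= 332.04 mOsm/kg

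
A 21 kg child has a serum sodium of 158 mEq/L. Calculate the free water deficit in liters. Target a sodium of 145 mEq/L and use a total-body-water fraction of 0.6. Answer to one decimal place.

1.1 L

TBW = 0.6 · 21 = 12.6 L
Free water deficit = TBW · (Na/145 − 1)
= 12.6 · (158/145 − 1)
= 12.6 · 0.0897
= 1.13 L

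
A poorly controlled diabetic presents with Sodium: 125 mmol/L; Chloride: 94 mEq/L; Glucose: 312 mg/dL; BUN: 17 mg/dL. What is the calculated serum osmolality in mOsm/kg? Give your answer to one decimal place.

Calculated osmolality = 2·Na + glucose/18 + BUN/2.8
= 2·125 + 312/18 + 17/2.8
= 250 + 17.33 + 6.07
= 273.4 mOsm/kg

273.4 mOsm/kg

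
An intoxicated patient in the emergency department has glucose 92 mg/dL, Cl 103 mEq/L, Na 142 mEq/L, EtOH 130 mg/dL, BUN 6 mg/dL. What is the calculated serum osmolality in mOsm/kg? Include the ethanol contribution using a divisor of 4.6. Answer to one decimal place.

319.5 mOsm/kg

Calculated osmolality = 2·Na + glucose/18 + BUN/2.8 + ethanol/4.6
= 2·142 + 92/18 + 6/2.8 + 130/4.6
= 284 + 5.11 + 2.14 + 28.26
= 319.51 mOsm/kg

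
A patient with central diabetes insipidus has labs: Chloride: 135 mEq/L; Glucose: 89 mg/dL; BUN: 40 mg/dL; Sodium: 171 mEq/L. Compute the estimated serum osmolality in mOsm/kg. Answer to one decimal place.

361.2 mOsm/kg

Calculated osmolality = 2·Na + glucose/18 + BUN/2.8
= 2·171 + 89/18 + 40/2.8
= 342 + 4.94 + 14.29
= 361.23 mOsm/kg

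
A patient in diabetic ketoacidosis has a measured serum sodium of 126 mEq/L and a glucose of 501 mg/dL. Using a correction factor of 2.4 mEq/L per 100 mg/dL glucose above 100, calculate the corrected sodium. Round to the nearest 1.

136 mEq/L

Corrected Na = measured Na + 2.4 · (glucose − 100)/100
= 126 + 2.4 · (501 − 100)/100
= 126 + 9.6
= 135.6 mEq/L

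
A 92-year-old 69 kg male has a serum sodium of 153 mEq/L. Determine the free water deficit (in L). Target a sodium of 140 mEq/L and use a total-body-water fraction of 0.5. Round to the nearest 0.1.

TBW = 0.5 · 69 = 34.5 L
Free water deficit = TBW · (Na/140 − 1)
= 34.5 · (153/140 − 1)
= 34.5 · 0.0929
= 3.21 L

3.2 L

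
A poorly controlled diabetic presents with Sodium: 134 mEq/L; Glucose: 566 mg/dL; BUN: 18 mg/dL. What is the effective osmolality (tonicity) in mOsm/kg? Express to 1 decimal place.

Effective osmolality excludes urea (freely permeant across cell membranes):
2·Na + glucose/18
= 2·134 + 566/18
= 268 + 31.44
= 299.44 mOsm/kg

299.4 mOsm/kg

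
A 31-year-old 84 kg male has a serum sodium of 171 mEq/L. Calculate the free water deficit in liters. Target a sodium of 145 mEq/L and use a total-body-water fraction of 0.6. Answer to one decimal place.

TBW = 0.6 · 84 = 50.4 L
Free water deficit = TBW · (Na/145 − 1)
= 50.4 · (171/145 − 1)
= 50.4 · 0.1793
= 9.04 L

9.0 L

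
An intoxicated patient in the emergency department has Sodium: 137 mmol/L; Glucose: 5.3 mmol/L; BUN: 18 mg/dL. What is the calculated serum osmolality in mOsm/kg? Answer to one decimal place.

285.7 mOsm/kg

Calculated osmolality = 2·Na + glucose + BUN/2.8
= 2·137 + 5.3 + 18/2.8
= 274 + 5.30 + 6.43
= 285.73 mOsm/kg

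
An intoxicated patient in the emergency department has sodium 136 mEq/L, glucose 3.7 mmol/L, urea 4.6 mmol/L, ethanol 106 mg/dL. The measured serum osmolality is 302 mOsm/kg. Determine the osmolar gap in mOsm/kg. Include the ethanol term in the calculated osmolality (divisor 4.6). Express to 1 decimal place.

-1.3 mOsm/kg

Calculated osmolality = 2·Na + glucose + urea + ethanol/4.6
= 2·136 + 3.7 + 4.6 + 106/4.6
= 272 + 3.70 + 4.60 + 23.04
= 303.34 mOsm/kg ≈ 303.3 mOsm/kg
Osmolar gap = measured − calculated = 302 − 303.3 = -1.3 mOsm/kg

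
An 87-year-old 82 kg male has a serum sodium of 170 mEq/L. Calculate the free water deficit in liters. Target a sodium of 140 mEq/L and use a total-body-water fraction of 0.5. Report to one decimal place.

TBW = 0.5 · 82 = 41 L
Free water deficit = TBW · (Na/140 − 1)
= 41 · (170/140 − 1)
= 41 · 0.2143
= 8.79 L

8.8 L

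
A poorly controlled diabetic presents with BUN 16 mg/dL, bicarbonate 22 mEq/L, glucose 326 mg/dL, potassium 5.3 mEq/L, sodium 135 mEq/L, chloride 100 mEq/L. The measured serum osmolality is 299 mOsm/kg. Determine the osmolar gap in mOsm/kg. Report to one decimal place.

Calculated osmolality = 2·Na + glucose/18 + BUN/2.8
= 2·135 + 326/18 + 16/2.8
= 270 + 18.11 + 5.71
= 293.82 mOsm/kg ≈ 293.8 mOsm/kg
Osmolar gap = measured − calculated = 299 − 293.8 = 5.2 mOsm/kg

5.2 mOsm/kg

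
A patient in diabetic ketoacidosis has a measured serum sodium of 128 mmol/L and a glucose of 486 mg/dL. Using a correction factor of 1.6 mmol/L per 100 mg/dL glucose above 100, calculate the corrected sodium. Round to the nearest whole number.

Corrected Na = measured Na + 1.6 · (glucose − 100)/100
= 128 + 1.6 · (486 − 100)/100
= 128 + 6.2
= 134.2 mmol/L

134 mmol/L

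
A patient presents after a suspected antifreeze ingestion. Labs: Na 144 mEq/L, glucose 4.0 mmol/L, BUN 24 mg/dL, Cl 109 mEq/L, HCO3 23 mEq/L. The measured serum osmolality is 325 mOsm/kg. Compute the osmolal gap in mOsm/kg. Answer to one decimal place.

24.4 mOsm/kg

Calculated osmolality = 2·Na + glucose + BUN/2.8
= 2·144 + 4 + 24/2.8
= 288 + 4 + 8.57
= 300.57 mOsm/kg ≈ 300.6 mOsm/kg
Osmolar gap = measured − calculated = 325 − 300.6 = 24.4 mOsm/kg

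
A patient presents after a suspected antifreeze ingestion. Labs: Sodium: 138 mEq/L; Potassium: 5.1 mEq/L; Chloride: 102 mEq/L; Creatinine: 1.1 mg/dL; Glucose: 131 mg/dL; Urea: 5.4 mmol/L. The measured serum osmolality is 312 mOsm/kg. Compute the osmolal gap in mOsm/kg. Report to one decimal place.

Calculated osmolality = 2·Na + glucose/18 + urea
= 2·138 + 131/18 + 5.4
= 276 + 7.28 + 5.40
= 288.68 mOsm/kg ≈ 288.7 mOsm/kg
Osmolar gap = measured − calculated = 312 − 288.7 = 23.3 mOsm/kg

23.3 mOsm/kg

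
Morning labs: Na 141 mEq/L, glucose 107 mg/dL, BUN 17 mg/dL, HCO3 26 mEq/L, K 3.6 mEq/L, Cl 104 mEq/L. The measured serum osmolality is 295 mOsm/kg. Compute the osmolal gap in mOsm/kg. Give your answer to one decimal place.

1.0 mOsm/kg

Calculated osmolality = 2·Na + glucose/18 + BUN/2.8
= 2·141 + 107/18 + 17/2.8
= 282 + 5.94 + 6.07
= 294.01 mOsm/kg ≈ 294.0 mOsm/kg
Osmolar gap = measured − calculated = 295 − 294.0 = 1.0 mOsm/kg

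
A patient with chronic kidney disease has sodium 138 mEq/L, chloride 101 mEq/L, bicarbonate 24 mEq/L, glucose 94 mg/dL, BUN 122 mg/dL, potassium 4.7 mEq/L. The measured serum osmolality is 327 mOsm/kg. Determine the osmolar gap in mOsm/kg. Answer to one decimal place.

2.2 mOsm/kg

Calculated osmolality = 2·Na + glucose/18 + BUN/2.8
= 2·138 + 94/18 + 122/2.8
= 276 + 5.22 + 43.57
= 324.79 mOsm/kg ≈ 324.8 mOsm/kg
Osmolar gap = measured − calculated = 327 − 324.8 = 2.2 mOsm/kg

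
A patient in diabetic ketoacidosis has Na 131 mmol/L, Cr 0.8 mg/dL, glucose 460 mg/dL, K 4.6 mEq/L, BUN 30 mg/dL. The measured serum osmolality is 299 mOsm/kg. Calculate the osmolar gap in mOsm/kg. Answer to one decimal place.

0.7 mOsm/kg

Calculated osmolality = 2·Na + glucose/18 + BUN/2.8
= 2·131 + 460/18 + 30/2.8
= 262 + 25.56 + 10.71
= 298.27 mOsm/kg ≈ 298.3 mOsm/kg
Osmolar gap = measured − calculated = 299 − 298.3 = 0.7 mOsm/kg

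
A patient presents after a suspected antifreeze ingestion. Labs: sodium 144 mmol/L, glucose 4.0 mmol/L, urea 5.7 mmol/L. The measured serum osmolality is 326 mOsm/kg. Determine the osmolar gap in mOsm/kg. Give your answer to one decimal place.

Calculated osmolality = 2·Na + glucose + urea
= 2·144 + 4 + 5.7
= 288 + 4 + 5.70
= 297.7 mOsm/kg ≈ 297.7 mOsm/kg
Osmolar gap = measured − calculated = 326 − 297.7 = 28.3 mOsm/kg

28.3 mOsm/kg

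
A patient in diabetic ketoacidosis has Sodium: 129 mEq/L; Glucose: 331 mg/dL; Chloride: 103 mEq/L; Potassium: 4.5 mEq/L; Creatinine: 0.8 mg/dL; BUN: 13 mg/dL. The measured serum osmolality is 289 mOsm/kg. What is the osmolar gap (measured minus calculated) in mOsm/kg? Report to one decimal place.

8.0 mOsm/kg

Calculated osmolality = 2·Na + glucose/18 + BUN/2.8
= 2·129 + 331/18 + 13/2.8
= 258 + 18.39 + 4.64
= 281.03 mOsm/kg ≈ 281.0 mOsm/kg
Osmolar gap = measured − calculated = 289 − 281.0 = 8.0 mOsm/kg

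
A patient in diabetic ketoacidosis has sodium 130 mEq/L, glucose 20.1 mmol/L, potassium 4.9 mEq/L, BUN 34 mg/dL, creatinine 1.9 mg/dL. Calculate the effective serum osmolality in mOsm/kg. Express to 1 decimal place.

280.1 mOsm/kg

Effective osmolality excludes urea (freely permeant across cell membranes):
2·Na + glucose
= 2·130 + 20.1
= 260 + 20.1
= 280.1 mOsm/kg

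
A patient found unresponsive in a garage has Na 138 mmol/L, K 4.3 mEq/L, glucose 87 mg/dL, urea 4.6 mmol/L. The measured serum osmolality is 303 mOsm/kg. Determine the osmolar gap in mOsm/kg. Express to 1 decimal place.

Calculated osmolality = 2·Na + glucose/18 + urea
= 2·138 + 87/18 + 4.6
= 276 + 4.83 + 4.60
= 285.43 mOsm/kg ≈ 285.4 mOsm/kg
Osmolar gap = measured − calculated = 303 − 285.4 = 17.6 mOsm/kg

17.6 mOsm/kg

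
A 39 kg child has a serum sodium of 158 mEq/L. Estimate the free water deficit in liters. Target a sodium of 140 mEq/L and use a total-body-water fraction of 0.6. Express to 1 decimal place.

3.0 L

TBW = 0.6 · 39 = 23.4 L
Free water deficit = TBW · (Na/140 − 1)
= 23.4 · (158/140 − 1)
= 23.4 · 0.1286
= 3.01 L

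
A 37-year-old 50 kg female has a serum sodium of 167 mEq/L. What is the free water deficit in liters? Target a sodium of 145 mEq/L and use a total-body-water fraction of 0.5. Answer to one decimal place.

TBW = 0.5 · 50 = 25 L
Free water deficit = TBW · (Na/145 − 1)
= 25 · (167/145 − 1)
= 25 · 0.1517
= 3.79 L

3.8 L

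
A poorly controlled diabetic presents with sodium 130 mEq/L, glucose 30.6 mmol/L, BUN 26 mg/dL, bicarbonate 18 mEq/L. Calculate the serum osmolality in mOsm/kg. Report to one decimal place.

299.9 mOsm/kg

Calculated osmolality = 2·Na + glucose + BUN/2.8
= 2·130 + 30.6 + 26/2.8
= 260 + 30.60 + 9.29
= 299.89 mOsm/kg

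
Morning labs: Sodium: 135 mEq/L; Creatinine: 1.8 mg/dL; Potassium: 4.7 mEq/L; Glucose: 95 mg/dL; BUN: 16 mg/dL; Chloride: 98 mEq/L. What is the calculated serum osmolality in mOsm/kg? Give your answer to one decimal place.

281.0 mOsm/kg

Calculated osmolality = 2·Na + glucose/18 + BUN/2.8
= 2·135 + 95/18 + 16/2.8
= 270 + 5.28 + 5.71
= 280.99 mOsm/kg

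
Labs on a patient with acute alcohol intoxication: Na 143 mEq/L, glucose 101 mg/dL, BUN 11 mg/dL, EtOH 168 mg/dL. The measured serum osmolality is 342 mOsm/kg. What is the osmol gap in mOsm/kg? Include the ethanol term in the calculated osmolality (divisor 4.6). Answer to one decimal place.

Calculated osmolality = 2·Na + glucose/18 + BUN/2.8 + ethanol/4.6
= 2·143 + 101/18 + 11/2.8 + 168/4.6
= 286 + 5.61 + 3.93 + 36.52
= 332.06 mOsm/kg ≈ 332.1 mOsm/kg
Osmolar gap = measured − calculated = 342 − 332.1 = 9.9 mOsm/kg

9.9 mOsm/kg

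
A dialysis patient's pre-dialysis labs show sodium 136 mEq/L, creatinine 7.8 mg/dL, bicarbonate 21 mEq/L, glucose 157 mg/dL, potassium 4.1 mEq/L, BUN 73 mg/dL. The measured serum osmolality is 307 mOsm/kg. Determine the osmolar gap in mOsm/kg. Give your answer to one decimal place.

Calculated osmolality = 2·Na + glucose/18 + BUN/2.8
= 2·136 + 157/18 + 73/2.8
= 272 + 8.72 + 26.07
= 306.79 mOsm/kg ≈ 306.8 mOsm/kg
Osmolar gap = measured − calculated = 307 − 306.8 = 0.2 mOsm/kg

0.2 mOsm/kg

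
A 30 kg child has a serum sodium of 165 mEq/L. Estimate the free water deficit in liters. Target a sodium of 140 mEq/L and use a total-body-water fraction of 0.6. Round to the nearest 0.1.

TBW = 0.6 · 30 = 18 L
Free water deficit = TBW · (Na/140 − 1)
= 18 · (165/140 − 1)
= 18 · 0.1786
= 3.21 L

3.2 L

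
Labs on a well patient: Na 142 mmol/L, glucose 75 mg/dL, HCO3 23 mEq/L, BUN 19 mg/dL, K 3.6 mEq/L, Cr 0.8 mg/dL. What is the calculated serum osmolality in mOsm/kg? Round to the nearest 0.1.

295.0 mOsm/kg

Calculated osmolality = 2·Na + glucose/18 + BUN/2.8
= 2·142 + 75/18 + 19/2.8
= 284 + 4.17 + 6.79
= 294.96 mOsm/kg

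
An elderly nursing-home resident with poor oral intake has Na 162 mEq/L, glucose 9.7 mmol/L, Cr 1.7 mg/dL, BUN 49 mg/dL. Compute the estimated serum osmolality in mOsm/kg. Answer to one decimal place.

Calculated osmolality = 2·Na + glucose + BUN/2.8
= 2·162 + 9.7 + 49/2.8
= 324 + 9.70 + 17.50
= 351.2 mOsm/kg

351.2 mOsm/kg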